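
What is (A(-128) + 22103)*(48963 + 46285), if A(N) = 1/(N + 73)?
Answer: 115789564672/55 ≈ 2.1053e+9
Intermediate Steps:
A(N) = 1/(73 + N)
(A(-128) + 22103)*(48963 + 46285) = (1/(73 - 128) + 22103)*(48963 + 46285) = (1/(-55) + 22103)*95248 = (-1/55 + 22103)*95248 = (1215664/55)*95248 = 115789564672/55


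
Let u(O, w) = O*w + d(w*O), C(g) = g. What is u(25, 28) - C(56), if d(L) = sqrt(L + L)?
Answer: 644 + 10*sqrt(14) ≈ 681.42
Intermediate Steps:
d(L) = sqrt(2)*sqrt(L) (d(L) = sqrt(2*L) = sqrt(2)*sqrt(L))
u(O, w) = O*w + sqrt(2)*sqrt(O*w) (u(O, w) = O*w + sqrt(2)*sqrt(w*O) = O*w + sqrt(2)*sqrt(O*w))
u(25, 28) - C(56) = (25*28 + sqrt(2)*sqrt(25*28)) - 1*56 = (700 + sqrt(2)*sqrt(700)) - 56 = (700 + sqrt(2)*(10*sqrt(7))) - 56 = (700 + 10*sqrt(14)) - 56 = 644 + 10*sqrt(14)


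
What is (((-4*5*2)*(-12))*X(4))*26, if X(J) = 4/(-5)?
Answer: -9984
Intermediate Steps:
X(J) = -4/5 (X(J) = 4*(-1/5) = -4/5)
(((-4*5*2)*(-12))*X(4))*26 = (((-4*5*2)*(-12))*(-4/5))*26 = ((-20*2*(-12))*(-4/5))*26 = (-40*(-12)*(-4/5))*26 = (480*(-4/5))*26 = -384*26 = -9984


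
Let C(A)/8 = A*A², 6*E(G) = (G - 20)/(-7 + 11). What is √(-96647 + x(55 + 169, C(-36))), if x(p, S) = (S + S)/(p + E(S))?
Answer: I*√16676085536735/13139 ≈ 310.8*I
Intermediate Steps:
E(G) = -⅚ + G/24 (E(G) = ((G - 20)/(-7 + 11))/6 = ((-20 + G)/4)/6 = ((-20 + G)*(¼))/6 = (-5 + G/4)/6 = -⅚ + G/24)
C(A) = 8*A³ (C(A) = 8*(A*A²) = 8*A³)
x(p, S) = 2*S/(-⅚ + p + S/24) (x(p, S) = (S + S)/(p + (-⅚ + S/24)) = (2*S)/(-⅚ + p + S/24) = 2*S/(-⅚ + p + S/24))
√(-96647 + x(55 + 169, C(-36))) = √(-96647 + 48*(8*(-36)³)/(-20 + 8*(-36)³ + 24*(55 + 169))) = √(-96647 + 48*(8*(-46656))/(-20 + 8*(-46656) + 24*224)) = √(-96647 + 48*(-373248)/(-20 - 373248 + 5376)) = √(-96647 + 48*(-373248)/(-367892)) = √(-96647 + 48*(-373248)*(-1/367892)) = √(-96647 + 4478976/91973) = √(-8884435555/91973) = I*√16676085536735/13139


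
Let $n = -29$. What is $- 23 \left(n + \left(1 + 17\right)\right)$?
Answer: $253$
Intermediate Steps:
$- 23 \left(n + \left(1 + 17\right)\right) = - 23 \left(-29 + \left(1 + 17\right)\right) = - 23 \left(-29 + 18\right) = \left(-23\right) \left(-11\right) = 253$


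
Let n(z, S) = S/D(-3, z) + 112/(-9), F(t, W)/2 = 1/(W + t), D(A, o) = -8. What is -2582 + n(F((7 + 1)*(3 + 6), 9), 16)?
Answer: -23368/9 ≈ -2596.4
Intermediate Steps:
F(t, W) = 2/(W + t)
n(z, S) = -112/9 - S/8 (n(z, S) = S/(-8) + 112/(-9) = S*(-1/8) + 112*(-1/9) = -S/8 - 112/9 = -112/9 - S/8)
-2582 + n(F((7 + 1)*(3 + 6), 9), 16) = -2582 + (-112/9 - 1/8*16) = -2582 + (-112/9 - 2) = -2582 - 130/9 = -23368/9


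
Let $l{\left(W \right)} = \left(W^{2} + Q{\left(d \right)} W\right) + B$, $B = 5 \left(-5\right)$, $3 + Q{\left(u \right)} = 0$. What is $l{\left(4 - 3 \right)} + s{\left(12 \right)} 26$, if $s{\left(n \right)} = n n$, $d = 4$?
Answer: $3717$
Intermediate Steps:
$Q{\left(u \right)} = -3$ ($Q{\left(u \right)} = -3 + 0 = -3$)
$B = -25$
$s{\left(n \right)} = n^{2}$
$l{\left(W \right)} = -25 + W^{2} - 3 W$ ($l{\left(W \right)} = \left(W^{2} - 3 W\right) - 25 = -25 + W^{2} - 3 W$)
$l{\left(4 - 3 \right)} + s{\left(12 \right)} 26 = \left(-25 + \left(4 - 3\right)^{2} - 3 \left(4 - 3\right)\right) + 12^{2} \cdot 26 = \left(-25 + \left(4 - 3\right)^{2} - 3 \left(4 - 3\right)\right) + 144 \cdot 26 = \left(-25 + 1^{2} - 3\right) + 3744 = \left(-25 + 1 - 3\right) + 3744 = -27 + 3744 = 3717$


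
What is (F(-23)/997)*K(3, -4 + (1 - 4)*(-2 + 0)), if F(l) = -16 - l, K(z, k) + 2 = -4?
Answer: -42/997 ≈ -0.042126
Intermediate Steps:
K(z, k) = -6 (K(z, k) = -2 - 4 = -6)
(F(-23)/997)*K(3, -4 + (1 - 4)*(-2 + 0)) = ((-16 - 1*(-23))/997)*(-6) = ((-16 + 23)*(1/997))*(-6) = (7*(1/997))*(-6) = (7/997)*(-6) = -42/997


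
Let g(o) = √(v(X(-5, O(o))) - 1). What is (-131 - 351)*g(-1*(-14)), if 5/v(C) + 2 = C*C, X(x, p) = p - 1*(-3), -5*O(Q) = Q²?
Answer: -482*I*√1065920646/32711 ≈ -481.08*I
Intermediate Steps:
O(Q) = -Q²/5
X(x, p) = 3 + p (X(x, p) = p + 3 = 3 + p)
v(C) = 5/(-2 + C²) (v(C) = 5/(-2 + C*C) = 5/(-2 + C²))
g(o) = √(-1 + 5/(-2 + (3 - o²/5)²)) (g(o) = √(5/(-2 + (3 - o²/5)²) - 1) = √(-1 + 5/(-2 + (3 - o²/5)²)))
(-131 - 351)*g(-1*(-14)) = (-131 - 351)*√((175 - (15 - (-1*(-14))²)²)/(-50 + (15 - (-1*(-14))²)²)) = -482*√(175 - (15 - 1*14²)²)/√(-50 + (15 - 1*14²)²) = -482*√(175 - (15 - 1*196)²)/√(-50 + (15 - 1*196)²) = -482*√(175 - (15 - 196)²)/√(-50 + (15 - 196)²) = -482*√(175 - 1*(-181)²)/√(-50 + (-181)²) = -482*√(175 - 1*32761)/√(-50 + 32761) = -482*√32711*√(175 - 32761)/32711 = -482*I*√1065920646/32711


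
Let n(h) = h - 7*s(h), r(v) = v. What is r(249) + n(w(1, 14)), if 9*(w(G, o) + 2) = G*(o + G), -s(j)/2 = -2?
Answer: 662/3 ≈ 220.67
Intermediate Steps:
s(j) = 4 (s(j) = -2*(-2) = 4)
w(G, o) = -2 + G*(G + o)/9 (w(G, o) = -2 + (G*(o + G))/9 = -2 + (G*(G + o))/9 = -2 + G*(G + o)/9)
n(h) = -28 + h (n(h) = h - 7*4 = h - 28 = -28 + h)
r(249) + n(w(1, 14)) = 249 + (-28 + (-2 + (⅑)*1² + (⅑)*1*14)) = 249 + (-28 + (-2 + (⅑)*1 + 14/9)) = 249 + (-28 + (-2 + ⅑ + 14/9)) = 249 + (-28 - ⅓) = 249 - 85/3 = 662/3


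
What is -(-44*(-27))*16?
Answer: -19008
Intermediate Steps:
-(-44*(-27))*16 = -1188*16 = -1*19008 = -19008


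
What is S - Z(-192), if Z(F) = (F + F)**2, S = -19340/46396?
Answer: -1710346979/11599 ≈ -1.4746e+5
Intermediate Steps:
S = -4835/11599 (S = -19340*1/46396 = -4835/11599 ≈ -0.41685)
Z(F) = 4*F**2 (Z(F) = (2*F)**2 = 4*F**2)
S - Z(-192) = -4835/11599 - 4*(-192)**2 = -4835/11599 - 4*36864 = -4835/11599 - 1*147456 = -4835/11599 - 147456 = -1710346979/11599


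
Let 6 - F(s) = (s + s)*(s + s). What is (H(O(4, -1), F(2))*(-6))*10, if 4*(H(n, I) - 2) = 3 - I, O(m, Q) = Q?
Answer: -315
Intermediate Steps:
F(s) = 6 - 4*s² (F(s) = 6 - (s + s)*(s + s) = 6 - 2*s*2*s = 6 - 4*s²)
H(n, I) = 11/4 - I/4 (H(n, I) = 2 + (3 - I)/4 = 2 + (¾ - I/4) = 11/4 - I/4)
(H(O(4, -1), F(2))*(-6))*10 = ((11/4 - (6 - 4*2²)/4)*(-6))*10 = ((11/4 - (6 - 4*4)/4)*(-6))*10 = ((11/4 - (6 - 16)/4)*(-6))*10 = ((11/4 - ¼*(-10))*(-6))*10 = ((11/4 + 5/2)*(-6))*10 = ((21/4)*(-6))*10 = -63/2*10 = -315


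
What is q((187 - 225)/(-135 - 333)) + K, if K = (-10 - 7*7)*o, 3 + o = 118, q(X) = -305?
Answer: -7090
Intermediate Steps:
o = 115 (o = -3 + 118 = 115)
K = -6785 (K = (-10 - 7*7)*115 = (-10 - 49)*115 = -59*115 = -6785)
q((187 - 225)/(-135 - 333)) + K = -305 - 6785 = -7090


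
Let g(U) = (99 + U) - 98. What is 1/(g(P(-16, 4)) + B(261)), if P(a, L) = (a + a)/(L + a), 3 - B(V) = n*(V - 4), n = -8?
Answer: 3/6188 ≈ 0.00048481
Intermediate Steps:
B(V) = -29 + 8*V (B(V) = 3 - (-8)*(V - 4) = 3 - (-8)*(-4 + V) = 3 - (32 - 8*V) = 3 + (-32 + 8*V) = -29 + 8*V)
P(a, L) = 2*a/(L + a) (P(a, L) = (2*a)/(L + a) = 2*a/(L + a))
g(U) = 1 + U
1/(g(P(-16, 4)) + B(261)) = 1/((1 + 2*(-16)/(4 - 16)) + (-29 + 8*261)) = 1/((1 + 2*(-16)/(-12)) + (-29 + 2088)) = 1/((1 + 2*(-16)*(-1/12)) + 2059) = 1/((1 + 8/3) + 2059) = 1/(11/3 + 2059) = 1/(6188/3) = 3/6188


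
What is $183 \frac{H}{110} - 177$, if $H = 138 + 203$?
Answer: $\frac{3903}{10} \approx 390.3$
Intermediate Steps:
$H = 341$
$183 \frac{H}{110} - 177 = 183 \cdot \frac{341}{110} - 177 = 183 \cdot 341 \cdot \frac{1}{110} - 177 = 183 \cdot \frac{31}{10} - 177 = \frac{5673}{10} - 177 = \frac{3903}{10}$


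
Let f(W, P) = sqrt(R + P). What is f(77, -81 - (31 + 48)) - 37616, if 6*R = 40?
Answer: -37616 + 2*I*sqrt(345)/3 ≈ -37616.0 + 12.383*I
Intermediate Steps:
R = 20/3 (R = (1/6)*40 = 20/3 ≈ 6.6667)
f(W, P) = sqrt(20/3 + P)
f(77, -81 - (31 + 48)) - 37616 = sqrt(60 + 9*(-81 - (31 + 48)))/3 - 37616 = sqrt(60 + 9*(-81 - 1*79))/3 - 37616 = sqrt(60 + 9*(-81 - 79))/3 - 37616 = sqrt(60 + 9*(-160))/3 - 37616 = sqrt(60 - 1440)/3 - 37616 = sqrt(-1380)/3 - 37616 = (2*I*sqrt(345))/3 - 37616 = 2*I*sqrt(345)/3 - 37616 = -37616 + 2*I*sqrt(345)/3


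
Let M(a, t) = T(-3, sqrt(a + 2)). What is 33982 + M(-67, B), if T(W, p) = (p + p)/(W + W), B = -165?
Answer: 33982 - I*sqrt(65)/3 ≈ 33982.0 - 2.6874*I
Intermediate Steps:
T(W, p) = p/W (T(W, p) = (2*p)/((2*W)) = (2*p)*(1/(2*W)) = p/W)
M(a, t) = -sqrt(2 + a)/3 (M(a, t) = sqrt(a + 2)/(-3) = sqrt(2 + a)*(-1/3) = -sqrt(2 + a)/3)
33982 + M(-67, B) = 33982 - sqrt(2 - 67)/3 = 33982 - I*sqrt(65)/3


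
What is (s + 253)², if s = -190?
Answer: 3969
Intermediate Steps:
(s + 253)² = (-190 + 253)² = 63² = 3969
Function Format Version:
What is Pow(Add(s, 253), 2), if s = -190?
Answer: 3969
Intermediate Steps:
Pow(Add(s, 253), 2) = Pow(Add(-190, 253), 2) = Pow(63, 2) = 3969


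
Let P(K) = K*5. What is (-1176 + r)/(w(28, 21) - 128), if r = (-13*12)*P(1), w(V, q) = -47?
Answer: 1956/175 ≈ 11.177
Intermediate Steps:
P(K) = 5*K
r = -780 (r = (-13*12)*(5*1) = -156*5 = -780)
(-1176 + r)/(w(28, 21) - 128) = (-1176 - 780)/(-47 - 128) = -1956/(-175) = -1956*(-1/175) = 1956/175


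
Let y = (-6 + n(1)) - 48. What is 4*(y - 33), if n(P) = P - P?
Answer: -348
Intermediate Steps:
n(P) = 0
y = -54 (y = (-6 + 0) - 48 = -6 - 48 = -54)
4*(y - 33) = 4*(-54 - 33) = 4*(-87) = -348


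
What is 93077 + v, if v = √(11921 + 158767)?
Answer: 93077 + 8*√2667 ≈ 93490.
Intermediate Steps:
v = 8*√2667 (v = √170688 = 8*√2667 ≈ 413.14)
93077 + v = 93077 + 8*√2667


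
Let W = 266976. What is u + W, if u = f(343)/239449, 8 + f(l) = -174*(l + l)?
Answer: 63927016852/239449 ≈ 2.6698e+5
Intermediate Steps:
f(l) = -8 - 348*l (f(l) = -8 - 174*(l + l) = -8 - 348*l)
u = -119372/239449 (u = (-8 - 348*343)/239449 = (-8 - 119364)*(1/239449) = -119372*1/239449 = -119372/239449 ≈ -0.49853)
u + W = -119372/239449 + 266976 = 63927016852/239449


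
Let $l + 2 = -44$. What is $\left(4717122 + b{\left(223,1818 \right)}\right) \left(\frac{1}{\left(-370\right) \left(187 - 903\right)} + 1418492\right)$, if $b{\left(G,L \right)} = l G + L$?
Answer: $\frac{884730507442032581}{132460} \approx 6.6792 \cdot 10^{12}$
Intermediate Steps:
$l = -46$ ($l = -2 - 44 = -46$)
$b{\left(G,L \right)} = L - 46 G$ ($b{\left(G,L \right)} = - 46 G + L = L - 46 G$)
$\left(4717122 + b{\left(223,1818 \right)}\right) \left(\frac{1}{\left(-370\right) \left(187 - 903\right)} + 1418492\right) = \left(4717122 + \left(1818 - 10258\right)\right) \left(\frac{1}{\left(-370\right) \left(187 - 903\right)} + 1418492\right) = \left(4717122 + \left(1818 - 10258\right)\right) \left(\frac{1}{\left(-370\right) \left(-716\right)} + 1418492\right) = \left(4717122 - 8440\right) \left(\frac{1}{264920} + 1418492\right) = 4708682 \left(\frac{1}{264920} + 1418492\right) = 4708682 \cdot \frac{375786900641}{264920} = \frac{884730507442032581}{132460}$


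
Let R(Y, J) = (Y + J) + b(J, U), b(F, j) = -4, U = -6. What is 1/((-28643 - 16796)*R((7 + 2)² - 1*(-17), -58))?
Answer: -1/1635804 ≈ -6.1132e-7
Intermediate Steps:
R(Y, J) = -4 + J + Y (R(Y, J) = (Y + J) - 4 = (J + Y) - 4 = -4 + J + Y)
1/((-28643 - 16796)*R((7 + 2)² - 1*(-17), -58)) = 1/((-28643 - 16796)*(-4 - 58 + ((7 + 2)² - 1*(-17)))) = 1/((-45439)*(-4 - 58 + (9² + 17))) = -1/(45439*(-4 - 58 + (81 + 17))) = -1/(45439*(-4 - 58 + 98)) = -1/45439/36 = -1/45439*1/36 = -1/1635804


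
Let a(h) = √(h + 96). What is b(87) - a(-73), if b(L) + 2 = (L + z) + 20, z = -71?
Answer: 34 - √23 ≈ 29.204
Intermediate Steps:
a(h) = √(96 + h)
b(L) = -53 + L (b(L) = -2 + ((L - 71) + 20) = -2 + ((-71 + L) + 20) = -2 + (-51 + L) = -53 + L)
b(87) - a(-73) = (-53 + 87) - √(96 - 73) = 34 - √23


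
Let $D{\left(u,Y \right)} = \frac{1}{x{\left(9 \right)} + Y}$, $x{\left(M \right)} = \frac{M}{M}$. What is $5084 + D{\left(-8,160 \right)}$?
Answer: $\frac{818525}{161} \approx 5084.0$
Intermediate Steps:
$x{\left(M \right)} = 1$
$D{\left(u,Y \right)} = \frac{1}{1 + Y}$
$5084 + D{\left(-8,160 \right)} = 5084 + \frac{1}{1 + 160} = 5084 + \frac{1}{161} = \frac{818525}{161}$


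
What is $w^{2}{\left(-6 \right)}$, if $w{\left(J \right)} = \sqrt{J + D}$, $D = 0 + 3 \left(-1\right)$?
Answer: $-9$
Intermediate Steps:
$D = -3$ ($D = 0 - 3 = -3$)
$w{\left(J \right)} = \sqrt{-3 + J}$ ($w{\left(J \right)} = \sqrt{J - 3} = \sqrt{-3 + J}$)
$w^{2}{\left(-6 \right)} = \left(\sqrt{-3 - 6}\right)^{2} = \left(\sqrt{-9}\right)^{2} = \left(3 i\right)^{2} = -9$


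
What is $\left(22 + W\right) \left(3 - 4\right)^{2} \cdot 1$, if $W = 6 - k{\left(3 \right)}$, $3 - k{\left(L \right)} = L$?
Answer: $28$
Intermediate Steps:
$k{\left(L \right)} = 3 - L$
$W = 6$ ($W = 6 - \left(3 - 3\right) = 6 - 0 = 6 + 0 = 6$)
$\left(22 + W\right) \left(3 - 4\right)^{2} \cdot 1 = \left(22 + 6\right) \left(3 - 4\right)^{2} \cdot 1 = 28 \left(-1\right)^{2} \cdot 1 = 28 \cdot 1 \cdot 1 = 28 \cdot 1 = 28$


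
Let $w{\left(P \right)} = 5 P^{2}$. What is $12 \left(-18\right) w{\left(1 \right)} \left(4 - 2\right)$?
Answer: $-2160$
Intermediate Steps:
$12 \left(-18\right) w{\left(1 \right)} \left(4 - 2\right) = 12 \left(-18\right) 5 \cdot 1^{2} \left(4 - 2\right) = - 216 \cdot 5 \cdot 1 \cdot 2 = - 216 \cdot 5 \cdot 2 = \left(-216\right) 10 = -2160$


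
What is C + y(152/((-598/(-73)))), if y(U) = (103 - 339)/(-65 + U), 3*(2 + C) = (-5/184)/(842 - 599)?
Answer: 637734445/206971848 ≈ 3.0813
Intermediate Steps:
C = -268277/134136 (C = -2 + ((-5/184)/(842 - 599))/3 = -2 + ((-5*1/184)/243)/3 = -2 + ((1/243)*(-5/184))/3 = -2 + (1/3)*(-5/44712) = -2 - 5/134136 = -268277/134136 ≈ -2.0000)
y(U) = -236/(-65 + U)
C + y(152/((-598/(-73)))) = -268277/134136 - 236/(-65 + 152/((-598/(-73)))) = -268277/134136 - 236/(-65 + 152/((-598*(-1/73)))) = -268277/134136 - 236/(-65 + 152/(598/73)) = -268277/134136 - 236/(-65 + 152*(73/598)) = -268277/134136 - 236/(-65 + 5548/299) = -268277/134136 - 236/(-13887/299) = -268277/134136 - 236*(-299/13887) = -268277/134136 + 70564/13887 = 637734445/206971848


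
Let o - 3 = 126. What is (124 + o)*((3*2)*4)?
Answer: 6072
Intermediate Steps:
o = 129 (o = 3 + 126 = 129)
(124 + o)*((3*2)*4) = (124 + 129)*((3*2)*4) = 253*(6*4) = 253*24 = 6072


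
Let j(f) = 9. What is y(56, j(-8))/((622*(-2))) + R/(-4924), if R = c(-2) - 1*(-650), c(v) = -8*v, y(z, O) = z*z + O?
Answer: -4078621/1531364 ≈ -2.6634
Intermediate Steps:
y(z, O) = O + z² (y(z, O) = z² + O = O + z²)
R = 666 (R = -8*(-2) - 1*(-650) = 16 + 650 = 666)
y(56, j(-8))/((622*(-2))) + R/(-4924) = (9 + 56²)/((622*(-2))) + 666/(-4924) = (9 + 3136)/(-1244) + 666*(-1/4924) = 3145*(-1/1244) - 333/2462 = -3145/1244 - 333/2462 = -4078621/1531364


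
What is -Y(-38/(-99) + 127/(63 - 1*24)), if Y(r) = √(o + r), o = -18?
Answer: -I*√2642783/429 ≈ -3.7894*I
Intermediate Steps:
Y(r) = √(-18 + r)
-Y(-38/(-99) + 127/(63 - 1*24)) = -√(-18 + (-38/(-99) + 127/(63 - 1*24))) = -√(-18 + (-38*(-1/99) + 127/(63 - 24))) = -√(-18 + (38/99 + 127/39)) = -√(-18 + 4685/1287) = -√(-18481/1287) = -I*√2642783/429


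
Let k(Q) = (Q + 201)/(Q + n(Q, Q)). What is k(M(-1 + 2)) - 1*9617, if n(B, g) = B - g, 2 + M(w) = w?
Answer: -9817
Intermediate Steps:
M(w) = -2 + w
k(Q) = (201 + Q)/Q (k(Q) = (Q + 201)/(Q + (Q - Q)) = (201 + Q)/(Q + 0) = (201 + Q)/Q)
k(M(-1 + 2)) - 1*9617 = (201 + (-2 + (-1 + 2)))/(-2 + (-1 + 2)) - 1*9617 = (201 + (-2 + 1))/(-2 + 1) - 9617 = (201 - 1)/(-1) - 9617 = -1*200 - 9617 = -200 - 9617 = -9817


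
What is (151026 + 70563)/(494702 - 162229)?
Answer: 221589/332473 ≈ 0.66649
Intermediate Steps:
(151026 + 70563)/(494702 - 162229) = 221589/332473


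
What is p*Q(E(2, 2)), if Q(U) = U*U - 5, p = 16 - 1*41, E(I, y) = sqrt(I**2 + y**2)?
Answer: -75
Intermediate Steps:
p = -25 (p = 16 - 41 = -25)
Q(U) = -5 + U**2 (Q(U) = U**2 - 5 = -5 + U**2)
p*Q(E(2, 2)) = -25*(-5 + (sqrt(2**2 + 2**2))**2) = -25*(-5 + (sqrt(4 + 4))**2) = -25*(-5 + (sqrt(8))**2) = -25*(-5 + (2*sqrt(2))**2) = -25*(-5 + 8) = -25*3 = -75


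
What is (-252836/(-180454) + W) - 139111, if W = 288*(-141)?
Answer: -16215379795/90227 ≈ -1.7972e+5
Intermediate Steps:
W = -40608
(-252836/(-180454) + W) - 139111 = (-252836/(-180454) - 40608) - 139111 = (-252836*(-1/180454) - 40608) - 139111 = (126418/90227 - 40608) - 139111 = -3663811598/90227 - 139111 = -16215379795/90227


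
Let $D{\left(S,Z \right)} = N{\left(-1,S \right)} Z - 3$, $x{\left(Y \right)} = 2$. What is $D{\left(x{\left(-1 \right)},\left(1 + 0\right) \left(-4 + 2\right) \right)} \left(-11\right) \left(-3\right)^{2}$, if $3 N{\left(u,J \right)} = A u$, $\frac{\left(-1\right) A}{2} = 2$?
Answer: $561$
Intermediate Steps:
$A = -4$ ($A = \left(-2\right) 2 = -4$)
$N{\left(u,J \right)} = - \frac{4 u}{3}$ ($N{\left(u,J \right)} = \frac{\left(-4\right) u}{3} = - \frac{4 u}{3}$)
$D{\left(S,Z \right)} = -3 + \frac{4 Z}{3}$ ($D{\left(S,Z \right)} = \left(- \frac{4}{3}\right) \left(-1\right) Z - 3 = \frac{4 Z}{3} - 3 = -3 + \frac{4 Z}{3}$)
$D{\left(x{\left(-1 \right)},\left(1 + 0\right) \left(-4 + 2\right) \right)} \left(-11\right) \left(-3\right)^{2} = \left(-3 + \frac{4 \left(1 + 0\right) \left(-4 + 2\right)}{3}\right) \left(-11\right) \left(-3\right)^{2} = \left(-3 + \frac{4 \cdot 1 \left(-2\right)}{3}\right) \left(-11\right) 9 = \left(-3 + \frac{4}{3} \left(-2\right)\right) \left(-11\right) 9 = \left(-3 - \frac{8}{3}\right) \left(-11\right) 9 = \left(- \frac{17}{3}\right) \left(-11\right) 9 = \frac{187}{3} \cdot 9 = 561$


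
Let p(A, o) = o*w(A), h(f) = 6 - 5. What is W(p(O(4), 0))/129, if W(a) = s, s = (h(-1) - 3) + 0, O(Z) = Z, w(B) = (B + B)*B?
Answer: -2/129 ≈ -0.015504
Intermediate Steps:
h(f) = 1
w(B) = 2*B**2 (w(B) = (2*B)*B = 2*B**2)
s = -2 (s = (1 - 3) + 0 = -2 + 0 = -2)
p(A, o) = 2*o*A**2 (p(A, o) = o*(2*A**2) = 2*o*A**2)
W(a) = -2
W(p(O(4), 0))/129 = -2/129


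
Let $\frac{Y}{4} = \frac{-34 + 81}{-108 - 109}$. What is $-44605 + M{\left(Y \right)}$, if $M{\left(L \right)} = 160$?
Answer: $-44445$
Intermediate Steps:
$Y = - \frac{188}{217}$ ($Y = 4 \frac{-34 + 81}{-108 - 109} = 4 \frac{47}{-217} = 4 \cdot 47 \left(- \frac{1}{217}\right) = 4 \left(- \frac{47}{217}\right) = - \frac{188}{217} \approx -0.86636$)
$-44605 + M{\left(Y \right)} = -44605 + 160 = -44445$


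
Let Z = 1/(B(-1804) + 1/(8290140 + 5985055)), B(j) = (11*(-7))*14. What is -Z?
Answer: 14275195/15388660209 ≈ 0.00092764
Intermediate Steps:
B(j) = -1078 (B(j) = -77*14 = -1078)
Z = -14275195/15388660209 (Z = 1/(-1078 + 1/(8290140 + 5985055)) = 1/(-1078 + 1/14275195) = 1/(-15388660209/14275195) = -14275195/15388660209 ≈ -0.00092764)
-Z = -1*(-14275195/15388660209) = 14275195/15388660209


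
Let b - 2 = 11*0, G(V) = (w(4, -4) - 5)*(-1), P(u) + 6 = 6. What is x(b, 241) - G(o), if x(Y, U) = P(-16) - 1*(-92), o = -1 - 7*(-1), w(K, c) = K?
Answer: 91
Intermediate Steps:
P(u) = 0 (P(u) = -6 + 6 = 0)
o = 6 (o = -1 + 7 = 6)
G(V) = 1 (G(V) = (4 - 5)*(-1) = -1*(-1) = 1)
b = 2 (b = 2 + 11*0 = 2 + 0 = 2)
x(Y, U) = 92 (x(Y, U) = 0 - 1*(-92) = 0 + 92 = 92)
x(b, 241) - G(o) = 92 - 1*1 = 92 - 1 = 91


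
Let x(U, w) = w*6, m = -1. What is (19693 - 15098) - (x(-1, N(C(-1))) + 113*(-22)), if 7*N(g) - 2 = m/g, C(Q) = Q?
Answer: 49549/7 ≈ 7078.4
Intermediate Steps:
N(g) = 2/7 - 1/(7*g) (N(g) = 2/7 + (-1/g)/7 = 2/7 - 1/(7*g))
x(U, w) = 6*w
(19693 - 15098) - (x(-1, N(C(-1))) + 113*(-22)) = (19693 - 15098) - (6*((1/7)*(-1 + 2*(-1))/(-1)) + 113*(-22)) = 4595 - (6*((1/7)*(-1)*(-1 - 2)) - 2486) = 4595 - (6*((1/7)*(-1)*(-3)) - 2486) = 4595 - (6*(3/7) - 2486) = 4595 - (18/7 - 2486) = 4595 - 1*(-17384/7) = 4595 + 17384/7 = 49549/7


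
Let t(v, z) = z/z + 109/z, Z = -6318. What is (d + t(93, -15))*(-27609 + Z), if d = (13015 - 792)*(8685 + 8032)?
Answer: -34661839266739/5 ≈ -6.9324e+12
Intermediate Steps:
t(v, z) = 1 + 109/z
d = 204331891 (d = 12223*16717 = 204331891)
(d + t(93, -15))*(-27609 + Z) = (204331891 + (109 - 15)/(-15))*(-27609 - 6318) = (204331891 - 1/15*94)*(-33927) = (204331891 - 94/15)*(-33927) = (3064978271/15)*(-33927) = -34661839266739/5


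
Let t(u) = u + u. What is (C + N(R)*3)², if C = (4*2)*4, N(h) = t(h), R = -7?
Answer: 100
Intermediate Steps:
t(u) = 2*u
N(h) = 2*h
C = 32 (C = 8*4 = 32)
(C + N(R)*3)² = (32 + (2*(-7))*3)² = (32 - 14*3)² = (32 - 42)² = (-10)² = 100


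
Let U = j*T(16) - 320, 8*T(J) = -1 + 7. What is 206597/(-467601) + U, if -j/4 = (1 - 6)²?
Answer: -184908992/467601 ≈ -395.44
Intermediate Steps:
T(J) = ¾ (T(J) = (-1 + 7)/8 = (⅛)*6 = ¾)
j = -100 (j = -4*(1 - 6)² = -4*(-5)² = -4*25 = -100)
U = -395 (U = -100*¾ - 320 = -75 - 320 = -395)
206597/(-467601) + U = 206597/(-467601) - 395 = 206597*(-1/467601) - 395 = -206597/467601 - 395 = -184908992/467601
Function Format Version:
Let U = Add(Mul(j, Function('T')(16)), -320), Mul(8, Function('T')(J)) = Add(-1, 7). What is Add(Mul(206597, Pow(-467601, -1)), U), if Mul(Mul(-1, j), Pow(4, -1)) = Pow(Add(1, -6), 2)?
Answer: Rational(-184908992, 467601) ≈ -395.44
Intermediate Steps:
Function('T')(J) = Rational(3, 4) (Function('T')(J) = Mul(Rational(1, 8), Add(-1, 7)) = Mul(Rational(1, 8), 6) = Rational(3, 4))
j = -100 (j = Mul(-4, Pow(Add(1, -6), 2)) = Mul(-4, Pow(-5, 2)) = Mul(-4, 25) = -100)
U = -395 (U = Add(Mul(-100, Rational(3, 4)), -320) = Add(-75, -320) = -395)
Add(Mul(206597, Pow(-467601, -1)), U) = Add(Mul(206597, Pow(-467601, -1)), -395) = Add(Mul(206597, Rational(-1, 467601)), -395) = Add(Rational(-206597, 467601), -395) = Rational(-184908992, 467601)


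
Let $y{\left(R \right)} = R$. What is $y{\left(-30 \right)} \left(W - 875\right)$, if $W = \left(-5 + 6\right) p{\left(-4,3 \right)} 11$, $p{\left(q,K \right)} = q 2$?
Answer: $28890$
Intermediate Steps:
$p{\left(q,K \right)} = 2 q$
$W = -88$ ($W = \left(-5 + 6\right) 2 \left(-4\right) 11 = 1 \left(-8\right) 11 = \left(-8\right) 11 = -88$)
$y{\left(-30 \right)} \left(W - 875\right) = - 30 \left(-88 - 875\right) = \left(-30\right) \left(-963\right) = 28890$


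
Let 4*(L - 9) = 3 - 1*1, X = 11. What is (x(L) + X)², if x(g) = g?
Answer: 1681/4 ≈ 420.25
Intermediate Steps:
L = 19/2 (L = 9 + (3 - 1*1)/4 = 9 + (3 - 1)/4 = 9 + (¼)*2 = 9 + ½ = 19/2 ≈ 9.5000)
(x(L) + X)² = (19/2 + 11)² = (41/2)² = 1681/4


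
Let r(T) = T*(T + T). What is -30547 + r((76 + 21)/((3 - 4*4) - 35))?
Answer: -35180735/1152 ≈ -30539.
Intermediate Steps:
r(T) = 2*T² (r(T) = T*(2*T) = 2*T²)
-30547 + r((76 + 21)/((3 - 4*4) - 35)) = -30547 + 2*((76 + 21)/((3 - 4*4) - 35))² = -30547 + 2*(97/((3 - 16) - 35))² = -30547 + 2*(97/(-13 - 35))² = -30547 + 2*(97/(-48))² = -30547 + 2*(97*(-1/48))² = -30547 + 2*(-97/48)² = -30547 + 2*(9409/2304) = -30547 + 9409/1152 = -35180735/1152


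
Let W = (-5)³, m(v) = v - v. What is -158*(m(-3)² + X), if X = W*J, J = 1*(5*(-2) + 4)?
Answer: -118500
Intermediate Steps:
m(v) = 0
W = -125
J = -6 (J = 1*(-10 + 4) = 1*(-6) = -6)
X = 750 (X = -125*(-6) = 750)
-158*(m(-3)² + X) = -158*(0² + 750) = -158*(0 + 750) = -158*750 = -118500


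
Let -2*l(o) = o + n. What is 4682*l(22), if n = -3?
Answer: -44479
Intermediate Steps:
l(o) = 3/2 - o/2 (l(o) = -(o - 3)/2 = -(-3 + o)/2 = 3/2 - o/2)
4682*l(22) = 4682*(3/2 - ½*22) = 4682*(3/2 - 11) = 4682*(-19/2) = -44479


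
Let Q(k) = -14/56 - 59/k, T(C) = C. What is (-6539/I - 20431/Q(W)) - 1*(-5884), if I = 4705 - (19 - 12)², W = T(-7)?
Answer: 3608615977/1066224 ≈ 3384.5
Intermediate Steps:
W = -7
I = 4656 (I = 4705 - 1*7² = 4705 - 1*49 = 4705 - 49 = 4656)
Q(k) = -¼ - 59/k (Q(k) = -14*1/56 - 59/k = -¼ - 59/k)
(-6539/I - 20431/Q(W)) - 1*(-5884) = (-6539/4656 - 20431*(-28/(-236 - 1*(-7)))) - 1*(-5884) = (-6539*1/4656 - 20431*(-28/(-236 + 7))) + 5884 = (-6539/4656 - 20431/((¼)*(-⅐)*(-229))) + 5884 = (-6539/4656 - 20431/229/28) + 5884 = (-6539/4656 - 20431*28/229) + 5884 = (-6539/4656 - 572068/229) + 5884 = -2665046039/1066224 + 5884 = 3608615977/1066224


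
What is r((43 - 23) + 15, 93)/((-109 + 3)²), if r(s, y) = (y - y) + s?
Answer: 35/11236 ≈ 0.0031150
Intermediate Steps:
r(s, y) = s (r(s, y) = 0 + s = s)
r((43 - 23) + 15, 93)/((-109 + 3)²) = ((43 - 23) + 15)/((-109 + 3)²) = (20 + 15)/((-106)²) = 35/11236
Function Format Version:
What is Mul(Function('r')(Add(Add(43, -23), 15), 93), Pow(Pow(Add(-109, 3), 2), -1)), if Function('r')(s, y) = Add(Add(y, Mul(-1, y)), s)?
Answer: Rational(35, 11236) ≈ 0.0031150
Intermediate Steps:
Function('r')(s, y) = s (Function('r')(s, y) = Add(0, s) = s)
Mul(Function('r')(Add(Add(43, -23), 15), 93), Pow(Pow(Add(-109, 3), 2), -1)) = Mul(Add(Add(43, -23), 15), Pow(Pow(Add(-109, 3), 2), -1)) = Mul(Add(20, 15), Pow(Pow(-106, 2), -1)) = Mul(35, Pow(11236, -1)) = Mul(35, Rational(1, 11236)) = Rational(35, 11236)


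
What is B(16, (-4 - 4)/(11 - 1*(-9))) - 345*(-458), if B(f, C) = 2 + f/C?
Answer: 157972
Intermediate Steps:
B(16, (-4 - 4)/(11 - 1*(-9))) - 345*(-458) = (2 + 16/(((-4 - 4)/(11 - 1*(-9))))) - 345*(-458) = (2 + 16/((-8/(11 + 9)))) + 158010 = (2 + 16/((-8/20))) + 158010 = (2 + 16/((-8*1/20))) + 158010 = (2 + 16/(-2/5)) + 158010 = (2 + 16*(-5/2)) + 158010 = (2 - 40) + 158010 = -38 + 158010 = 157972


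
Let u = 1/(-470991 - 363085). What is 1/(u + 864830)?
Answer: 834076/721333947079 ≈ 1.1563e-6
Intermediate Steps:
u = -1/834076 (u = 1/(-834076) = -1/834076 ≈ -1.1989e-6)
1/(u + 864830) = 1/(-1/834076 + 864830) = 1/(721333947079/834076) = 834076/721333947079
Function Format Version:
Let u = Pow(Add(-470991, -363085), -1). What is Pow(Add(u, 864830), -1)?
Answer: Rational(834076, 721333947079) ≈ 1.1563e-6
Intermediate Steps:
u = Rational(-1, 834076) (u = Pow(-834076, -1) = Rational(-1, 834076) ≈ -1.1989e-6)
Pow(Add(u, 864830), -1) = Pow(Add(Rational(-1, 834076), 864830), -1) = Pow(Rational(721333947079, 834076), -1) = Rational(834076, 721333947079)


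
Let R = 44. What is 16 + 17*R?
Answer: 764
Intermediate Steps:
16 + 17*R = 16 + 17*44 = 16 + 748 = 764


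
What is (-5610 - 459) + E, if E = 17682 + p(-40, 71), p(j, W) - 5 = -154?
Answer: 11464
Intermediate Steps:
p(j, W) = -149 (p(j, W) = 5 - 154 = -149)
E = 17533 (E = 17682 - 149 = 17533)
(-5610 - 459) + E = (-5610 - 459) + 17533 = -6069 + 17533 = 11464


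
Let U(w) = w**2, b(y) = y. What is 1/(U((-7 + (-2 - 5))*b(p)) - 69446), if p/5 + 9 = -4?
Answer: 1/758654 ≈ 1.3181e-6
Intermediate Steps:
p = -65 (p = -45 + 5*(-4) = -45 - 20 = -65)
1/(U((-7 + (-2 - 5))*b(p)) - 69446) = 1/(((-7 + (-2 - 5))*(-65))**2 - 69446) = 1/(((-7 - 7)*(-65))**2 - 69446) = 1/((-14*(-65))**2 - 69446) = 1/(910**2 - 69446) = 1/(828100 - 69446) = 1/758654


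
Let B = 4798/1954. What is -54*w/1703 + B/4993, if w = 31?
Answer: -8161956017/8307508183 ≈ -0.98248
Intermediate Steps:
B = 2399/977 (B = 4798*(1/1954) = 2399/977 ≈ 2.4555)
-54*w/1703 + B/4993 = -54*31/1703 + (2399/977)/4993 = -1674*1/1703 + (2399/977)*(1/4993) = -1674/1703 + 2399/4878161 = -8161956017/8307508183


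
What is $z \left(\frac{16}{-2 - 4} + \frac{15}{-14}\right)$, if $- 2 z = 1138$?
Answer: $\frac{89333}{42} \approx 2127.0$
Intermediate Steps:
$z = -569$ ($z = \left(- \frac{1}{2}\right) 1138 = -569$)
$z \left(\frac{16}{-2 - 4} + \frac{15}{-14}\right) = - 569 \left(\frac{16}{-2 - 4} + \frac{15}{-14}\right) = - 569 \left(\frac{16}{-2 - 4} + 15 \left(- \frac{1}{14}\right)\right) = - 569 \left(\frac{16}{-6} - \frac{15}{14}\right) = - 569 \left(16 \left(- \frac{1}{6}\right) - \frac{15}{14}\right) = - 569 \left(- \frac{8}{3} - \frac{15}{14}\right) = \left(-569\right) \left(- \frac{157}{42}\right) = \frac{89333}{42}$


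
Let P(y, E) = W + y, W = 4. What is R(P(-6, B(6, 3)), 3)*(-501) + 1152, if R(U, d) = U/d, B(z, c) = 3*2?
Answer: 1486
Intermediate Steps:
B(z, c) = 6
P(y, E) = 4 + y
R(P(-6, B(6, 3)), 3)*(-501) + 1152 = ((4 - 6)/3)*(-501) + 1152 = -2*⅓*(-501) + 1152 = -⅔*(-501) + 1152 = 334 + 1152 = 1486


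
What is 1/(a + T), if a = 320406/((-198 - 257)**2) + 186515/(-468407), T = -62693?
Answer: -96971959175/6079351569412908 ≈ -1.5951e-5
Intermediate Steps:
a = 111467145367/96971959175 (a = 320406/((-455)**2) + 186515*(-1/468407) = 320406/207025 - 186515/468407 = 111467145367/96971959175 ≈ 1.1495)
1/(a + T) = 1/(111467145367/96971959175 - 62693) = 1/(-6079351569412908/96971959175) = -96971959175/6079351569412908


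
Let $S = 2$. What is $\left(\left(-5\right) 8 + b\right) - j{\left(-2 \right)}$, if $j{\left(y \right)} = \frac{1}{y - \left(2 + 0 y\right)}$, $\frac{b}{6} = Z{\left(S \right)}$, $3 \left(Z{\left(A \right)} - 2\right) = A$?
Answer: $- \frac{95}{4} \approx -23.75$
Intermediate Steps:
$Z{\left(A \right)} = 2 + \frac{A}{3}$
$b = 16$ ($b = 6 \left(2 + \frac{1}{3} \cdot 2\right) = 6 \left(2 + \frac{2}{3}\right) = 6 \cdot \frac{8}{3} = 16$)
$j{\left(y \right)} = \frac{1}{-2 + y}$ ($j{\left(y \right)} = \frac{1}{y + \left(-2 + 0\right)} = \frac{1}{y - 2} = \frac{1}{-2 + y}$)
$\left(\left(-5\right) 8 + b\right) - j{\left(-2 \right)} = \left(\left(-5\right) 8 + 16\right) - \frac{1}{-2 - 2} = \left(-40 + 16\right) - \frac{1}{-4} = -24 - - \frac{1}{4} = -24 + \frac{1}{4} = - \frac{95}{4}$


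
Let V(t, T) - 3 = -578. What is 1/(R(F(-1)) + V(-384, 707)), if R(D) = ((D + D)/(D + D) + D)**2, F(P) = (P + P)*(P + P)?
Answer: -1/550 ≈ -0.0018182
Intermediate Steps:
F(P) = 4*P**2 (F(P) = (2*P)*(2*P) = 4*P**2)
V(t, T) = -575 (V(t, T) = 3 - 578 = -575)
R(D) = (1 + D)**2 (R(D) = ((2*D)/((2*D)) + D)**2 = ((2*D)*(1/(2*D)) + D)**2 = (1 + D)**2)
1/(R(F(-1)) + V(-384, 707)) = 1/((1 + 4*(-1)**2)**2 - 575) = 1/((1 + 4*1)**2 - 575) = 1/((1 + 4)**2 - 575) = 1/(5**2 - 575) = 1/(25 - 575) = 1/(-550) = -1/550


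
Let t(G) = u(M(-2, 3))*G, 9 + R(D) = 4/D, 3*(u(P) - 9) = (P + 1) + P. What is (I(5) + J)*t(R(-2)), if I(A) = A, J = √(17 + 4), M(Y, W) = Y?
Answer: -440 - 88*√21 ≈ -843.27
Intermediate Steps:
u(P) = 28/3 + 2*P/3 (u(P) = 9 + ((P + 1) + P)/3 = 9 + ((1 + P) + P)/3 = 9 + (1 + 2*P)/3 = 9 + (⅓ + 2*P/3) = 28/3 + 2*P/3)
R(D) = -9 + 4/D
t(G) = 8*G (t(G) = (28/3 + (⅔)*(-2))*G = (28/3 - 4/3)*G = 8*G)
J = √21 ≈ 4.5826
(I(5) + J)*t(R(-2)) = (5 + √21)*(8*(-9 + 4/(-2))) = (5 + √21)*(8*(-9 + 4*(-½))) = (5 + √21)*(8*(-9 - 2)) = (5 + √21)*(8*(-11)) = (5 + √21)*(-88) = -440 - 88*√21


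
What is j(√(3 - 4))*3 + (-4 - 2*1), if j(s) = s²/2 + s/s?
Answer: -9/2 ≈ -4.5000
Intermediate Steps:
j(s) = 1 + s²/2 (j(s) = s²*(½) + 1 = s²/2 + 1 = 1 + s²/2)
j(√(3 - 4))*3 + (-4 - 2*1) = (1 + (√(3 - 4))²/2)*3 + (-4 - 2*1) = (1 + (√(-1))²/2)*3 + (-4 - 2) = (1 + I²/2)*3 - 6 = (1 + (½)*(-1))*3 - 6 = (1 - ½)*3 - 6 = (½)*3 - 6 = 3/2 - 6 = -9/2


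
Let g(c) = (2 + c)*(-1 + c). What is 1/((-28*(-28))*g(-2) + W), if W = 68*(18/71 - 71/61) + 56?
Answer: -4331/25588 ≈ -0.16926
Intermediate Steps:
g(c) = (-1 + c)*(2 + c)
W = -25588/4331 (W = 68*(18*(1/71) - 71*1/61) + 56 = 68*(18/71 - 71/61) + 56 = 68*(-3943/4331) + 56 = -268124/4331 + 56 = -25588/4331 ≈ -5.9081)
1/((-28*(-28))*g(-2) + W) = 1/((-28*(-28))*(-2 - 2 + (-2)**2) - 25588/4331) = 1/(784*(-2 - 2 + 4) - 25588/4331) = 1/(784*0 - 25588/4331) = 1/(0 - 25588/4331) = 1/(-25588/4331) = -4331/25588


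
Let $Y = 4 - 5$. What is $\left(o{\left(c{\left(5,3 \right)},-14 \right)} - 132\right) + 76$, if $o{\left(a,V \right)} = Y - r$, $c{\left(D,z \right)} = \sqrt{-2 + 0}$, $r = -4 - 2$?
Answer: $-51$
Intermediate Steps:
$r = -6$
$c{\left(D,z \right)} = i \sqrt{2}$ ($c{\left(D,z \right)} = \sqrt{-2} = i \sqrt{2}$)
$Y = -1$ ($Y = 4 - 5 = -1$)
$o{\left(a,V \right)} = 5$ ($o{\left(a,V \right)} = -1 - -6 = -1 + 6 = 5$)
$\left(o{\left(c{\left(5,3 \right)},-14 \right)} - 132\right) + 76 = \left(5 - 132\right) + 76 = -127 + 76 = -51$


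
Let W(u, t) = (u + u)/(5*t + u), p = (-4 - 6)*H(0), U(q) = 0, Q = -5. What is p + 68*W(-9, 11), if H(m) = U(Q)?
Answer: -612/23 ≈ -26.609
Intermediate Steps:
H(m) = 0
p = 0 (p = (-4 - 6)*0 = -10*0 = 0)
W(u, t) = 2*u/(u + 5*t) (W(u, t) = (2*u)/(u + 5*t) = 2*u/(u + 5*t))
p + 68*W(-9, 11) = 0 + 68*(2*(-9)/(-9 + 5*11)) = 0 + 68*(2*(-9)/(-9 + 55)) = 0 + 68*(2*(-9)/46) = 0 + 68*(2*(-9)*(1/46)) = 0 + 68*(-9/23) = 0 - 612/23 = -612/23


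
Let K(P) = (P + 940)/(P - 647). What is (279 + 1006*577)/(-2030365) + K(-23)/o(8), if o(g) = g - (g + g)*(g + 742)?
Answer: -932836604707/3262650368720 ≈ -0.28591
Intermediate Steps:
K(P) = (940 + P)/(-647 + P)
o(g) = g - 2*g*(742 + g)
(279 + 1006*577)/(-2030365) + K(-23)/o(8) = (279 + 1006*577)/(-2030365) + ((940 - 23)/(-647 - 23))/((-1*8*(1483 + 2*8))) = (279 + 580462)*(-1/2030365) + (917/(-670))/((-1*8*(1483 + 16))) = 580741*(-1/2030365) + (-1/670*917)/((-1*8*1499)) = -580741/2030365 - 917/670/(-11992) = -580741/2030365 - 917/670*(-1/11992) = -580741/2030365 + 917/8034640 = -932836604707/3262650368720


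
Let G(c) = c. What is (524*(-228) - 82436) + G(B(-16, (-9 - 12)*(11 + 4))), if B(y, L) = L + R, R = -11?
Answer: -202234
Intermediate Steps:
B(y, L) = -11 + L (B(y, L) = L - 11 = -11 + L)
(524*(-228) - 82436) + G(B(-16, (-9 - 12)*(11 + 4))) = (524*(-228) - 82436) + (-11 + (-9 - 12)*(11 + 4)) = (-119472 - 82436) + (-11 - 21*15) = -201908 + (-11 - 315) = -201908 - 326 = -202234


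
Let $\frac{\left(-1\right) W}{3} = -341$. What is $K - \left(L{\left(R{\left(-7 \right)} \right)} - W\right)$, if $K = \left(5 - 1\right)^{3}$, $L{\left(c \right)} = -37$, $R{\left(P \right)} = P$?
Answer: $1124$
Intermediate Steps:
$W = 1023$ ($W = \left(-3\right) \left(-341\right) = 1023$)
$K = 64$ ($K = \left(5 - 1\right)^{3} = 4^{3} = 64$)
$K - \left(L{\left(R{\left(-7 \right)} \right)} - W\right) = 64 - \left(-37 - 1023\right) = 64 - -1060 = 64 + 1060 = 1124$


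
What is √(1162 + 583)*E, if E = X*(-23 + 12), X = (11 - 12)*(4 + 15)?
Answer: 209*√1745 ≈ 8730.6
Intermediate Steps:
X = -19 (X = -1*19 = -19)
E = 209 (E = -19*(-23 + 12) = -19*(-11) = 209)
√(1162 + 583)*E = √(1162 + 583)*209 = √1745*209 = 209*√1745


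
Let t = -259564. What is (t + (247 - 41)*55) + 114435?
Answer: -133799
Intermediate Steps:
(t + (247 - 41)*55) + 114435 = (-259564 + (247 - 41)*55) + 114435 = (-259564 + 206*55) + 114435 = (-259564 + 11330) + 114435 = -248234 + 114435 = -133799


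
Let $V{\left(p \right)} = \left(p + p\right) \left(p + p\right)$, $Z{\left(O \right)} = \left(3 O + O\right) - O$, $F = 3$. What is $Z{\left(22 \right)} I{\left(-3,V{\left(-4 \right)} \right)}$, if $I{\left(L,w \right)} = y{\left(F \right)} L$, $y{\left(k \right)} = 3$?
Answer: $-594$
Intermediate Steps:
$Z{\left(O \right)} = 3 O$ ($Z{\left(O \right)} = 4 O - O = 3 O$)
$V{\left(p \right)} = 4 p^{2}$ ($V{\left(p \right)} = 2 p 2 p = 4 p^{2}$)
$I{\left(L,w \right)} = 3 L$
$Z{\left(22 \right)} I{\left(-3,V{\left(-4 \right)} \right)} = 3 \cdot 22 \cdot 3 \left(-3\right) = 66 \left(-9\right) = -594$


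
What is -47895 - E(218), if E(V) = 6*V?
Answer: -49203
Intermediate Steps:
-47895 - E(218) = -47895 - 6*218 = -47895 - 1*1308 = -47895 - 1308 = -49203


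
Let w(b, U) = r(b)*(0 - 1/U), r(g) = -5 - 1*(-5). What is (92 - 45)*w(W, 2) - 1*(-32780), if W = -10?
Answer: 32780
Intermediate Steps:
r(g) = 0 (r(g) = -5 + 5 = 0)
w(b, U) = 0 (w(b, U) = 0*(0 - 1/U) = 0*(-1/U) = 0)
(92 - 45)*w(W, 2) - 1*(-32780) = (92 - 45)*0 - 1*(-32780) = 47*0 + 32780 = 0 + 32780 = 32780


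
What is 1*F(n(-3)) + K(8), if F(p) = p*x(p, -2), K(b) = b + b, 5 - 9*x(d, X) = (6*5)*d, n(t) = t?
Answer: -47/3 ≈ -15.667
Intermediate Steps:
x(d, X) = 5/9 - 10*d/3 (x(d, X) = 5/9 - 6*5*d/9 = 5/9 - 10*d/3)
K(b) = 2*b
F(p) = p*(5/9 - 10*p/3)
1*F(n(-3)) + K(8) = 1*((5/9)*(-3)*(1 - 6*(-3))) + 2*8 = 1*((5/9)*(-3)*(1 + 18)) + 16 = 1*((5/9)*(-3)*19) + 16 = 1*(-95/3) + 16 = -95/3 + 16 = -47/3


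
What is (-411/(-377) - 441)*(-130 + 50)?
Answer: 13267680/377 ≈ 35193.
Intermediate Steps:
(-411/(-377) - 441)*(-130 + 50) = (-411*(-1/377) - 441)*(-80) = (411/377 - 441)*(-80) = -165846/377*(-80) = 13267680/377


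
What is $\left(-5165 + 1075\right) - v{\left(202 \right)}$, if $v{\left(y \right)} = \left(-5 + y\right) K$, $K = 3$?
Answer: $-4681$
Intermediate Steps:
$v{\left(y \right)} = -15 + 3 y$ ($v{\left(y \right)} = \left(-5 + y\right) 3 = -15 + 3 y$)
$\left(-5165 + 1075\right) - v{\left(202 \right)} = \left(-5165 + 1075\right) - \left(-15 + 3 \cdot 202\right) = -4090 - \left(-15 + 606\right) = -4090 - 591 = -4681$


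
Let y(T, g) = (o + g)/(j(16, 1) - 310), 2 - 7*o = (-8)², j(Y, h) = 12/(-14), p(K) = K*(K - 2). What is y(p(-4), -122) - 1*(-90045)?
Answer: 48984709/544 ≈ 90045.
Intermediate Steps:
p(K) = K*(-2 + K)
j(Y, h) = -6/7 (j(Y, h) = 12*(-1/14) = -6/7)
o = -62/7 (o = 2/7 - ⅐*(-8)² = 2/7 - ⅐*64 = 2/7 - 64/7 = -62/7 ≈ -8.8571)
y(T, g) = 31/1088 - 7*g/2176 (y(T, g) = (-62/7 + g)/(-6/7 - 310) = (-62/7 + g)/(-2176/7) = (-62/7 + g)*(-7/2176) = 31/1088 - 7*g/2176)
y(p(-4), -122) - 1*(-90045) = (31/1088 - 7/2176*(-122)) - 1*(-90045) = (31/1088 + 427/1088) + 90045 = 229/544 + 90045 = 48984709/544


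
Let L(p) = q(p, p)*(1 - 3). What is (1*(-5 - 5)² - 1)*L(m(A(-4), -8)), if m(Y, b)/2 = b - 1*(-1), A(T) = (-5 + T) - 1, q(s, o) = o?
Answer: 2772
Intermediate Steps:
A(T) = -6 + T
m(Y, b) = 2 + 2*b (m(Y, b) = 2*(b - 1*(-1)) = 2*(b + 1) = 2*(1 + b) = 2 + 2*b)
L(p) = -2*p (L(p) = p*(1 - 3) = p*(-2) = -2*p)
(1*(-5 - 5)² - 1)*L(m(A(-4), -8)) = (1*(-5 - 5)² - 1)*(-2*(2 + 2*(-8))) = (1*(-10)² - 1)*(-2*(2 - 16)) = (1*100 - 1)*(-2*(-14)) = (100 - 1)*28 = 99*28 = 2772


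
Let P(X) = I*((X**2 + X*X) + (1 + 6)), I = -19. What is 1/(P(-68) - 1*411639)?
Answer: -1/587484 ≈ -1.7022e-6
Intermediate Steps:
P(X) = -133 - 38*X**2 (P(X) = -19*((X**2 + X*X) + (1 + 6)) = -19*((X**2 + X**2) + 7) = -19*(2*X**2 + 7) = -19*(7 + 2*X**2) = -133 - 38*X**2)
1/(P(-68) - 1*411639) = 1/((-133 - 38*(-68)**2) - 1*411639) = 1/((-133 - 38*4624) - 411639) = 1/((-133 - 175712) - 411639) = 1/(-175845 - 411639) = 1/(-587484) = -1/587484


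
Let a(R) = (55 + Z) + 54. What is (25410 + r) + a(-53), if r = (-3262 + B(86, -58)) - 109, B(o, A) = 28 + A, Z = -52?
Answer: 22066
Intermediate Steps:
r = -3401 (r = (-3262 + (28 - 58)) - 109 = (-3262 - 30) - 109 = -3292 - 109 = -3401)
a(R) = 57 (a(R) = (55 - 52) + 54 = 3 + 54 = 57)
(25410 + r) + a(-53) = (25410 - 3401) + 57 = 22009 + 57 = 22066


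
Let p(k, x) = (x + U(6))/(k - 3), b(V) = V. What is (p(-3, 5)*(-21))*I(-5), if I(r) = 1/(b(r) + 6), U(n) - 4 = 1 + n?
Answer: 56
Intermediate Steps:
U(n) = 5 + n (U(n) = 4 + (1 + n) = 5 + n)
p(k, x) = (11 + x)/(-3 + k) (p(k, x) = (x + (5 + 6))/(k - 3) = (x + 11)/(-3 + k) = (11 + x)/(-3 + k))
I(r) = 1/(6 + r) (I(r) = 1/(r + 6) = 1/(6 + r))
(p(-3, 5)*(-21))*I(-5) = (((11 + 5)/(-3 - 3))*(-21))/(6 - 5) = ((16/(-6))*(-21))/1 = (-⅙*16*(-21))*1 = -8/3*(-21)*1 = 56*1 = 56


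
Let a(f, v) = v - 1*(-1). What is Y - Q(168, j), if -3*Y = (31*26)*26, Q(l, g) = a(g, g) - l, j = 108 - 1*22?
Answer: -20713/3 ≈ -6904.3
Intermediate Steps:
a(f, v) = 1 + v (a(f, v) = v + 1 = 1 + v)
j = 86 (j = 108 - 22 = 86)
Q(l, g) = 1 + g - l (Q(l, g) = (1 + g) - l = 1 + g - l)
Y = -20956/3 (Y = -31*26*26/3 = -806*26/3 = -⅓*20956 = -20956/3 ≈ -6985.3)
Y - Q(168, j) = -20956/3 - (1 + 86 - 1*168) = -20956/3 - (1 + 86 - 168) = -20956/3 - 1*(-81) = -20956/3 + 81 = -20713/3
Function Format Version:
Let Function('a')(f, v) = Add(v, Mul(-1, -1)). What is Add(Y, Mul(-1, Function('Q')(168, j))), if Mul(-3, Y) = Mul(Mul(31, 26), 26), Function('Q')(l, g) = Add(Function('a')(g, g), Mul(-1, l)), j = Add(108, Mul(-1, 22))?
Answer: Rational(-20713, 3) ≈ -6904.3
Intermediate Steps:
Function('a')(f, v) = Add(1, v) (Function('a')(f, v) = Add(v, 1) = Add(1, v))
j = 86 (j = Add(108, -22) = 86)
Function('Q')(l, g) = Add(1, g, Mul(-1, l)) (Function('Q')(l, g) = Add(Add(1, g), Mul(-1, l)) = Add(1, g, Mul(-1, l)))
Y = Rational(-20956, 3) (Y = Mul(Rational(-1, 3), Mul(Mul(31, 26), 26)) = Mul(Rational(-1, 3), Mul(806, 26)) = Mul(Rational(-1, 3), 20956) = Rational(-20956, 3) ≈ -6985.3)
Add(Y, Mul(-1, Function('Q')(168, j))) = Add(Rational(-20956, 3), Mul(-1, Add(1, 86, Mul(-1, 168)))) = Add(Rational(-20956, 3), Mul(-1, Add(1, 86, -168))) = Add(Rational(-20956, 3), Mul(-1, -81)) = Add(Rational(-20956, 3), 81) = Rational(-20713, 3)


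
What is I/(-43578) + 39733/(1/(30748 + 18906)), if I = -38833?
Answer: 85975140041629/43578 ≈ 1.9729e+9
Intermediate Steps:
I/(-43578) + 39733/(1/(30748 + 18906)) = -38833/(-43578) + 39733/(1/(30748 + 18906)) = -38833*(-1/43578) + 39733/(1/49654) = 38833/43578 + 39733/(1/49654) = 38833/43578 + 39733*49654 = 38833/43578 + 1972902382 = 85975140041629/43578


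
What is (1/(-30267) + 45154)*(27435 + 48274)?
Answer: 103469682141953/30267 ≈ 3.4186e+9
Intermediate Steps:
(1/(-30267) + 45154)*(27435 + 48274) = (-1/30267 + 45154)*75709 = (1366676117/30267)*75709 = 103469682141953/30267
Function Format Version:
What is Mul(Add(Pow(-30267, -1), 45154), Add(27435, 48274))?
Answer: Rational(103469682141953, 30267) ≈ 3.4186e+9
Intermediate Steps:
Mul(Add(Pow(-30267, -1), 45154), Add(27435, 48274)) = Mul(Add(Rational(-1, 30267), 45154), 75709) = Mul(Rational(1366676117, 30267), 75709) = Rational(103469682141953, 30267)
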